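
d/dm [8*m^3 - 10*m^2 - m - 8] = 24*m^2 - 20*m - 1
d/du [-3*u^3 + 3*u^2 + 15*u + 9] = -9*u^2 + 6*u + 15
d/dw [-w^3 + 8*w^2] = w*(16 - 3*w)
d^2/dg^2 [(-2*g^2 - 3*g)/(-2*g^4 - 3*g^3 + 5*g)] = 6*(8*g^5 + 36*g^4 + 54*g^3 + 67*g^2 + 60*g + 15)/(8*g^9 + 36*g^8 + 54*g^7 - 33*g^6 - 180*g^5 - 135*g^4 + 150*g^3 + 225*g^2 - 125)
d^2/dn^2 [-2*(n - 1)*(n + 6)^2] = -12*n - 44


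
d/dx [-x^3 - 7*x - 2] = -3*x^2 - 7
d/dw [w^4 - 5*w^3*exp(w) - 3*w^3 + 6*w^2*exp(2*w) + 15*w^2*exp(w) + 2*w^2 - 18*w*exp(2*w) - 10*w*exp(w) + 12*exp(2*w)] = -5*w^3*exp(w) + 4*w^3 + 12*w^2*exp(2*w) - 9*w^2 - 24*w*exp(2*w) + 20*w*exp(w) + 4*w + 6*exp(2*w) - 10*exp(w)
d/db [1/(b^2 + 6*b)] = 2*(-b - 3)/(b^2*(b + 6)^2)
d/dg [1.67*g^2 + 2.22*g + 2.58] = 3.34*g + 2.22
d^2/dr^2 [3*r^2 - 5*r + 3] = 6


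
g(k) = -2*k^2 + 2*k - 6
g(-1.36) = -12.42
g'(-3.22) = 14.88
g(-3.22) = -33.18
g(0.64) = -5.54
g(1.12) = -6.27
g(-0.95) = -9.70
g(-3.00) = -30.00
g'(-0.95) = 5.80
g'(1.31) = -3.24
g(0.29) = -5.59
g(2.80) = -16.08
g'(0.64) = -0.56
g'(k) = 2 - 4*k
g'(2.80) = -9.20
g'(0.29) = 0.84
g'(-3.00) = 14.00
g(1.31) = -6.81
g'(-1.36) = 7.44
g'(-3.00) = 14.00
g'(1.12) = -2.48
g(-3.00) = -30.00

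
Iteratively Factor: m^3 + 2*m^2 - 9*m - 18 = (m - 3)*(m^2 + 5*m + 6) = (m - 3)*(m + 2)*(m + 3)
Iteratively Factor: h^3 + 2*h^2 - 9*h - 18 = (h + 2)*(h^2 - 9) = (h - 3)*(h + 2)*(h + 3)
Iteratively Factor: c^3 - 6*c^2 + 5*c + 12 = (c - 4)*(c^2 - 2*c - 3) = (c - 4)*(c - 3)*(c + 1)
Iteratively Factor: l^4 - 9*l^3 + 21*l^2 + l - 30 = (l - 5)*(l^3 - 4*l^2 + l + 6) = (l - 5)*(l + 1)*(l^2 - 5*l + 6) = (l - 5)*(l - 2)*(l + 1)*(l - 3)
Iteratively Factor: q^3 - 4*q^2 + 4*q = (q)*(q^2 - 4*q + 4) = q*(q - 2)*(q - 2)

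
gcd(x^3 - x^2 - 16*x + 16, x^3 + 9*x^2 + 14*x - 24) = x^2 + 3*x - 4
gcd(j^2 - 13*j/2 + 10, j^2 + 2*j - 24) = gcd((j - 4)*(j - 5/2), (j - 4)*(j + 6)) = j - 4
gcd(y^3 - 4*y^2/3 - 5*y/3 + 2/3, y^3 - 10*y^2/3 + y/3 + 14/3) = y^2 - y - 2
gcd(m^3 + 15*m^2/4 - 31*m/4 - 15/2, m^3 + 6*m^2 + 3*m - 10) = m + 5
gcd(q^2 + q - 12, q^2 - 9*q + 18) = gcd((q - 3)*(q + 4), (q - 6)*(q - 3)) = q - 3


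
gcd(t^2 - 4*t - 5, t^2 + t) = t + 1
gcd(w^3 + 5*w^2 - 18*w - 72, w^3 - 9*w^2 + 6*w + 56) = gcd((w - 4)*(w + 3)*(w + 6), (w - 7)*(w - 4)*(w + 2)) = w - 4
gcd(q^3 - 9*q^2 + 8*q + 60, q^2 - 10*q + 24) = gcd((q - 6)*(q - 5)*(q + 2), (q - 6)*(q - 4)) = q - 6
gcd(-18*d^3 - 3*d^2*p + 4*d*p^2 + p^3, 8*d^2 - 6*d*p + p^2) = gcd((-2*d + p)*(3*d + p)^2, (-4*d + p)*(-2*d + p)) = -2*d + p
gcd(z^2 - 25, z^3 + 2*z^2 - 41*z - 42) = 1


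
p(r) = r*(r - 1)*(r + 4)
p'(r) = r*(r - 1) + r*(r + 4) + (r - 1)*(r + 4) = 3*r^2 + 6*r - 4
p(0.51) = -1.13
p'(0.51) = -0.16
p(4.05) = 99.44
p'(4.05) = 69.51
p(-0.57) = 3.07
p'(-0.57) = -6.45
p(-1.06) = 6.42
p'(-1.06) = -6.99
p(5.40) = 223.34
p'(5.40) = 115.88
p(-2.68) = 13.02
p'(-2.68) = 1.47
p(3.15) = 48.42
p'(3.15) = 44.67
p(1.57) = 4.98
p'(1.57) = 12.81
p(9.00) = 936.00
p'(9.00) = 293.00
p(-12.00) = -1248.00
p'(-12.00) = 356.00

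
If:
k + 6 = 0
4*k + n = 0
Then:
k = -6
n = 24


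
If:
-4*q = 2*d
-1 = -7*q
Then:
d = -2/7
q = 1/7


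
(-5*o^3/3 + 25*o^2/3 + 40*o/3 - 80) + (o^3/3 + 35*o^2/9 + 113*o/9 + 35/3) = -4*o^3/3 + 110*o^2/9 + 233*o/9 - 205/3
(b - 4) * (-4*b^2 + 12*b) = -4*b^3 + 28*b^2 - 48*b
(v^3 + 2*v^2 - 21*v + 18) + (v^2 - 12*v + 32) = v^3 + 3*v^2 - 33*v + 50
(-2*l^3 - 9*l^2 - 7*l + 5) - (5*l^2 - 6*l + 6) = -2*l^3 - 14*l^2 - l - 1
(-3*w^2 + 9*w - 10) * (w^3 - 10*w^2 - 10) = -3*w^5 + 39*w^4 - 100*w^3 + 130*w^2 - 90*w + 100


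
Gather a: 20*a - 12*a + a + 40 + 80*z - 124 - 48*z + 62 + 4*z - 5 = 9*a + 36*z - 27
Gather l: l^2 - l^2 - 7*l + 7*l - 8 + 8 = 0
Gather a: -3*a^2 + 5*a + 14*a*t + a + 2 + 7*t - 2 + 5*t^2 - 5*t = -3*a^2 + a*(14*t + 6) + 5*t^2 + 2*t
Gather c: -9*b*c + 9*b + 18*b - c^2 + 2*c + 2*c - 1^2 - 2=27*b - c^2 + c*(4 - 9*b) - 3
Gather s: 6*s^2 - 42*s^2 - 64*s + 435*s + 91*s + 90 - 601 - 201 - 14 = -36*s^2 + 462*s - 726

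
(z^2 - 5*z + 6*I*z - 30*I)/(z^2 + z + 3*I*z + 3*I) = (z^2 + z*(-5 + 6*I) - 30*I)/(z^2 + z*(1 + 3*I) + 3*I)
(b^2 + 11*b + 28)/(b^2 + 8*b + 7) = (b + 4)/(b + 1)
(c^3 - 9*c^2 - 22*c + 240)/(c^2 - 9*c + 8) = (c^2 - c - 30)/(c - 1)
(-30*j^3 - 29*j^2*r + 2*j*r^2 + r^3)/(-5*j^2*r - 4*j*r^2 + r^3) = (6*j + r)/r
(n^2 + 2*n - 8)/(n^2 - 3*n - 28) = (n - 2)/(n - 7)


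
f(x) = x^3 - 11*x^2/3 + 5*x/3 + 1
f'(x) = 3*x^2 - 22*x/3 + 5/3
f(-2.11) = -28.23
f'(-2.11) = 30.50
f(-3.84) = -116.09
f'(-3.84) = 74.06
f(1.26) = -0.72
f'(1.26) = -2.81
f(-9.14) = -1084.10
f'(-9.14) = 319.31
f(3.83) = 9.78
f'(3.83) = 17.59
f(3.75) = 8.42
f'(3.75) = 16.35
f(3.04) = 0.28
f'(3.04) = 7.10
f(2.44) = -2.24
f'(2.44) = 1.63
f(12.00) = 1221.00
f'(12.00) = 345.67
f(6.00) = 95.00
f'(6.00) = 65.67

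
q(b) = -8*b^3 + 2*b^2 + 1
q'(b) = -24*b^2 + 4*b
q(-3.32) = 315.80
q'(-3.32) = -277.82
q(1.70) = -32.52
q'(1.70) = -62.56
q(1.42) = -17.87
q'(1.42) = -42.71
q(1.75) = -35.75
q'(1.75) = -66.50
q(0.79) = -1.70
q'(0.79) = -11.82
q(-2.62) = 158.61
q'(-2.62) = -175.23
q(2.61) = -127.61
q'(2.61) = -153.05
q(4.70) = -785.40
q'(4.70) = -511.36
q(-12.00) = 14113.00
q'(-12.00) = -3504.00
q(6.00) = -1655.00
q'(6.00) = -840.00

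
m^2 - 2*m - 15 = (m - 5)*(m + 3)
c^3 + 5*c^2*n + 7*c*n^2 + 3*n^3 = (c + n)^2*(c + 3*n)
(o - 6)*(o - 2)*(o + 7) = o^3 - o^2 - 44*o + 84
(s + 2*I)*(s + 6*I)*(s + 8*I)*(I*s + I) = I*s^4 - 16*s^3 + I*s^3 - 16*s^2 - 76*I*s^2 + 96*s - 76*I*s + 96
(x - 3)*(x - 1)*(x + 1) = x^3 - 3*x^2 - x + 3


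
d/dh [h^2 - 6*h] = 2*h - 6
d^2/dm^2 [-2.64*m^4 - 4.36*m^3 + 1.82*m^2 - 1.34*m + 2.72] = -31.68*m^2 - 26.16*m + 3.64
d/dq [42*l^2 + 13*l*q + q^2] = 13*l + 2*q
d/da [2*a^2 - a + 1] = 4*a - 1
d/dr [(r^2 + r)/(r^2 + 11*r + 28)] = 2*(5*r^2 + 28*r + 14)/(r^4 + 22*r^3 + 177*r^2 + 616*r + 784)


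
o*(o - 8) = o^2 - 8*o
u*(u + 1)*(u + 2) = u^3 + 3*u^2 + 2*u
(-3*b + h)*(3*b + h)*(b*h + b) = -9*b^3*h - 9*b^3 + b*h^3 + b*h^2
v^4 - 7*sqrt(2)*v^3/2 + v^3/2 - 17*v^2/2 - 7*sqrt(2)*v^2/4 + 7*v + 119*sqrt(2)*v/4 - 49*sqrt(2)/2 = (v - 2)*(v - 1)*(v + 7/2)*(v - 7*sqrt(2)/2)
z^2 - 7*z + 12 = (z - 4)*(z - 3)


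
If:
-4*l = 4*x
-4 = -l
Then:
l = 4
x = -4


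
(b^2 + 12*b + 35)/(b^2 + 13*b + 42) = (b + 5)/(b + 6)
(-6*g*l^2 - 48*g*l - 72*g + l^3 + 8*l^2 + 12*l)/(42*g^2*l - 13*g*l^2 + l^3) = (-l^2 - 8*l - 12)/(l*(7*g - l))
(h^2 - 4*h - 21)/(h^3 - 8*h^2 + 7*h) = (h + 3)/(h*(h - 1))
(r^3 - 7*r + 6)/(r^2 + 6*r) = (r^3 - 7*r + 6)/(r*(r + 6))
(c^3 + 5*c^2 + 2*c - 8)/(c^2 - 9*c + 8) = (c^2 + 6*c + 8)/(c - 8)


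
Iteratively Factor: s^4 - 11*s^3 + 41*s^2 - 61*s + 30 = (s - 3)*(s^3 - 8*s^2 + 17*s - 10) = (s - 3)*(s - 1)*(s^2 - 7*s + 10) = (s - 5)*(s - 3)*(s - 1)*(s - 2)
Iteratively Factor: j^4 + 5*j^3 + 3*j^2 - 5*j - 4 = (j + 1)*(j^3 + 4*j^2 - j - 4) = (j + 1)*(j + 4)*(j^2 - 1) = (j - 1)*(j + 1)*(j + 4)*(j + 1)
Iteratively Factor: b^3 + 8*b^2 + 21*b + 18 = (b + 3)*(b^2 + 5*b + 6) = (b + 2)*(b + 3)*(b + 3)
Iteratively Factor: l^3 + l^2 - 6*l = (l)*(l^2 + l - 6) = l*(l + 3)*(l - 2)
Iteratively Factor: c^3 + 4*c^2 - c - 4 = (c + 4)*(c^2 - 1) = (c - 1)*(c + 4)*(c + 1)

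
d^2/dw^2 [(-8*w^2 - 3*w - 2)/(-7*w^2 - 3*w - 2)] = 2*(-21*w^3 - 42*w^2 + 4)/(343*w^6 + 441*w^5 + 483*w^4 + 279*w^3 + 138*w^2 + 36*w + 8)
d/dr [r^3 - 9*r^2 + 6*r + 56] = 3*r^2 - 18*r + 6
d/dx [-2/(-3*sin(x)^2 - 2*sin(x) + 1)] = -4*(3*sin(x) + 1)*cos(x)/(3*sin(x)^2 + 2*sin(x) - 1)^2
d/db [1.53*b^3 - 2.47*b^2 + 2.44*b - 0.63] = 4.59*b^2 - 4.94*b + 2.44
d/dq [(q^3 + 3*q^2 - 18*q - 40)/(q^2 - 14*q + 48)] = (q^4 - 28*q^3 + 120*q^2 + 368*q - 1424)/(q^4 - 28*q^3 + 292*q^2 - 1344*q + 2304)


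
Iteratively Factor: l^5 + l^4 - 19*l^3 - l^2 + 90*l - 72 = (l - 1)*(l^4 + 2*l^3 - 17*l^2 - 18*l + 72) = (l - 3)*(l - 1)*(l^3 + 5*l^2 - 2*l - 24) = (l - 3)*(l - 1)*(l + 3)*(l^2 + 2*l - 8) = (l - 3)*(l - 1)*(l + 3)*(l + 4)*(l - 2)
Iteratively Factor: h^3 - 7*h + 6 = (h - 2)*(h^2 + 2*h - 3) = (h - 2)*(h + 3)*(h - 1)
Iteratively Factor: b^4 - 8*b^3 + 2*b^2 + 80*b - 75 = (b - 5)*(b^3 - 3*b^2 - 13*b + 15) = (b - 5)*(b + 3)*(b^2 - 6*b + 5) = (b - 5)^2*(b + 3)*(b - 1)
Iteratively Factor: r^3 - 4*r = (r + 2)*(r^2 - 2*r) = r*(r + 2)*(r - 2)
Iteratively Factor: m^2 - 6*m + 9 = (m - 3)*(m - 3)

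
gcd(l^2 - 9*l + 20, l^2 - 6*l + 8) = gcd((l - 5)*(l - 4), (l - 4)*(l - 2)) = l - 4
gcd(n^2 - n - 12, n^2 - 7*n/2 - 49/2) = 1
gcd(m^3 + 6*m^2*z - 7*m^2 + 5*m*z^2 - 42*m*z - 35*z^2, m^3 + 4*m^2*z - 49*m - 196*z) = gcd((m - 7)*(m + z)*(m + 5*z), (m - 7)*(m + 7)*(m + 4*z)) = m - 7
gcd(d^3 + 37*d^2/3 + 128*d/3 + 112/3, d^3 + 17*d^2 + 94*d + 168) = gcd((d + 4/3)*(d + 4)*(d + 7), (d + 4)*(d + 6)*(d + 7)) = d^2 + 11*d + 28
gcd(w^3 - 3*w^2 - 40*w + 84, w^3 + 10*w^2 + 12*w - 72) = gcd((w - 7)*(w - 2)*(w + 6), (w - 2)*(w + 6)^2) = w^2 + 4*w - 12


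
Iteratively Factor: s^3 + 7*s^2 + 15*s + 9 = (s + 3)*(s^2 + 4*s + 3) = (s + 1)*(s + 3)*(s + 3)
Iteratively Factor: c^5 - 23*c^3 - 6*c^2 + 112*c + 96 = (c - 3)*(c^4 + 3*c^3 - 14*c^2 - 48*c - 32) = (c - 3)*(c + 1)*(c^3 + 2*c^2 - 16*c - 32) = (c - 4)*(c - 3)*(c + 1)*(c^2 + 6*c + 8) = (c - 4)*(c - 3)*(c + 1)*(c + 4)*(c + 2)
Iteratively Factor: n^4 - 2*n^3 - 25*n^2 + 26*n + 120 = (n + 2)*(n^3 - 4*n^2 - 17*n + 60) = (n + 2)*(n + 4)*(n^2 - 8*n + 15) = (n - 5)*(n + 2)*(n + 4)*(n - 3)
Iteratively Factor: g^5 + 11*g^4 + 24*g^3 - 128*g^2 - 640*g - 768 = (g - 4)*(g^4 + 15*g^3 + 84*g^2 + 208*g + 192) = (g - 4)*(g + 3)*(g^3 + 12*g^2 + 48*g + 64) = (g - 4)*(g + 3)*(g + 4)*(g^2 + 8*g + 16) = (g - 4)*(g + 3)*(g + 4)^2*(g + 4)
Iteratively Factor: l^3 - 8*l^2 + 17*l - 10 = (l - 2)*(l^2 - 6*l + 5) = (l - 2)*(l - 1)*(l - 5)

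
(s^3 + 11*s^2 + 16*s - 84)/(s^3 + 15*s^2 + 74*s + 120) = (s^2 + 5*s - 14)/(s^2 + 9*s + 20)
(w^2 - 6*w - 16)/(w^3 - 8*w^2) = (w + 2)/w^2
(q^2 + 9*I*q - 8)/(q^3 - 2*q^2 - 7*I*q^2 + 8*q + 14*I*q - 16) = (q + 8*I)/(q^2 + q*(-2 - 8*I) + 16*I)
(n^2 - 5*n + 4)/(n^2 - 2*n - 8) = (n - 1)/(n + 2)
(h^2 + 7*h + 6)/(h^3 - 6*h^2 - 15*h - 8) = (h + 6)/(h^2 - 7*h - 8)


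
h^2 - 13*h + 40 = (h - 8)*(h - 5)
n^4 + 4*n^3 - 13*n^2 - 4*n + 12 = (n - 2)*(n - 1)*(n + 1)*(n + 6)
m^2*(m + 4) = m^3 + 4*m^2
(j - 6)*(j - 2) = j^2 - 8*j + 12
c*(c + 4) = c^2 + 4*c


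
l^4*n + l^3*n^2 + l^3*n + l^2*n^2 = l^2*(l + n)*(l*n + n)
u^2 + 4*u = u*(u + 4)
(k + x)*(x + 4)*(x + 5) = k*x^2 + 9*k*x + 20*k + x^3 + 9*x^2 + 20*x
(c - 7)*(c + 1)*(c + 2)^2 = c^4 - 2*c^3 - 27*c^2 - 52*c - 28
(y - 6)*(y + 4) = y^2 - 2*y - 24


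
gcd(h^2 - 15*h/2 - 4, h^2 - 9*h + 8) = h - 8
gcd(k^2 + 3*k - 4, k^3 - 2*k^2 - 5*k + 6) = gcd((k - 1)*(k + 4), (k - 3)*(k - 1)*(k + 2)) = k - 1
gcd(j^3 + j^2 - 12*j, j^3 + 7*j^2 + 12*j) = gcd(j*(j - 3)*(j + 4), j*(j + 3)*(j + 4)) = j^2 + 4*j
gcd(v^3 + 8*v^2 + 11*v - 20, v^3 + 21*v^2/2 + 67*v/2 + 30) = v^2 + 9*v + 20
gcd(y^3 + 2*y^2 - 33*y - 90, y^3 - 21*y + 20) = y + 5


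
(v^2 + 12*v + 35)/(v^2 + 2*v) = (v^2 + 12*v + 35)/(v*(v + 2))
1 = 1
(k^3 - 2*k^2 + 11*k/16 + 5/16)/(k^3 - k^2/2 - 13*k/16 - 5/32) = 2*(k - 1)/(2*k + 1)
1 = 1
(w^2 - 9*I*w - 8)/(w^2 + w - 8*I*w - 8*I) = (w - I)/(w + 1)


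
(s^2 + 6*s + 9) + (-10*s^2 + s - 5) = -9*s^2 + 7*s + 4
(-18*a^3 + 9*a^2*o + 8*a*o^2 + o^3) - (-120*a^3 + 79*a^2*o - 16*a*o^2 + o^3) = 102*a^3 - 70*a^2*o + 24*a*o^2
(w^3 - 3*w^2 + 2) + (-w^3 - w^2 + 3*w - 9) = -4*w^2 + 3*w - 7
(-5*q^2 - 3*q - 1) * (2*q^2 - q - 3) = -10*q^4 - q^3 + 16*q^2 + 10*q + 3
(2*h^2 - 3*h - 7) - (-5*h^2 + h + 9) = 7*h^2 - 4*h - 16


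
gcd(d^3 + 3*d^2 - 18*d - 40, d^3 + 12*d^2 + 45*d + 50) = d^2 + 7*d + 10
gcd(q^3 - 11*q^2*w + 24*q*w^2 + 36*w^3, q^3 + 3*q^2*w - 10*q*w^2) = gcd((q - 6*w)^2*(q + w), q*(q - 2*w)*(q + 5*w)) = 1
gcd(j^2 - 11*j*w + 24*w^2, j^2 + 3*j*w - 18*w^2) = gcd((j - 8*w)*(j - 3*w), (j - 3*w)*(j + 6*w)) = -j + 3*w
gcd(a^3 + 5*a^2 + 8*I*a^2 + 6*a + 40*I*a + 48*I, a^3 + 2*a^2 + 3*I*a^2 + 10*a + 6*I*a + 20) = a + 2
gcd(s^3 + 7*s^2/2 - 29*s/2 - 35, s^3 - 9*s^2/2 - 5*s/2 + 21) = s^2 - 3*s/2 - 7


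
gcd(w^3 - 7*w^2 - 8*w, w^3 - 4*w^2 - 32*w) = w^2 - 8*w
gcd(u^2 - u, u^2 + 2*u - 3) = u - 1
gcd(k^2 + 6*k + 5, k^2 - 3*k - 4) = k + 1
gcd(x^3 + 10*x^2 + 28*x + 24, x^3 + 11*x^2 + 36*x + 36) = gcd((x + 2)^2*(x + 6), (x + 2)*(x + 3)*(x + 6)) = x^2 + 8*x + 12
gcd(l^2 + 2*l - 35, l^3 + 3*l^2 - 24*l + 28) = l + 7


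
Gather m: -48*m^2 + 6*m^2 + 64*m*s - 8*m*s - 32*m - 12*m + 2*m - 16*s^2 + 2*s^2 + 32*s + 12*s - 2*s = -42*m^2 + m*(56*s - 42) - 14*s^2 + 42*s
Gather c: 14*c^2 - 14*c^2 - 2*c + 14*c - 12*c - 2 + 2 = 0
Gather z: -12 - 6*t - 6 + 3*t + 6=-3*t - 12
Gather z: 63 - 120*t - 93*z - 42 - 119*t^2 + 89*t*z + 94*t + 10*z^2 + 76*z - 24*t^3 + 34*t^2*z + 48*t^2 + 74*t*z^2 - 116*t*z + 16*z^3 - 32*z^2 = -24*t^3 - 71*t^2 - 26*t + 16*z^3 + z^2*(74*t - 22) + z*(34*t^2 - 27*t - 17) + 21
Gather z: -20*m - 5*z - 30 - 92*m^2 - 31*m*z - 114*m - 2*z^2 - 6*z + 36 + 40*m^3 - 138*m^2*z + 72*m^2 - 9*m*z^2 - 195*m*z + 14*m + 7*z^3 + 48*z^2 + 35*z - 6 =40*m^3 - 20*m^2 - 120*m + 7*z^3 + z^2*(46 - 9*m) + z*(-138*m^2 - 226*m + 24)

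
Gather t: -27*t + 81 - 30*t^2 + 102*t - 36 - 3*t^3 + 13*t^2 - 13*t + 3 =-3*t^3 - 17*t^2 + 62*t + 48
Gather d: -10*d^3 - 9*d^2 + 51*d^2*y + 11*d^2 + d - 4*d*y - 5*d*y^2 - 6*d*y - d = -10*d^3 + d^2*(51*y + 2) + d*(-5*y^2 - 10*y)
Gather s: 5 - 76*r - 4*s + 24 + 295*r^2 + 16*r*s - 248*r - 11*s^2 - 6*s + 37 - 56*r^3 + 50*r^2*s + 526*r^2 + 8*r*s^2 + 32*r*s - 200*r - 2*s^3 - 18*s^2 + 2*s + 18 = -56*r^3 + 821*r^2 - 524*r - 2*s^3 + s^2*(8*r - 29) + s*(50*r^2 + 48*r - 8) + 84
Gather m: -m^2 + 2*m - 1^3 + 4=-m^2 + 2*m + 3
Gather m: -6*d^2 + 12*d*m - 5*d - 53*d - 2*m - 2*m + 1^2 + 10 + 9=-6*d^2 - 58*d + m*(12*d - 4) + 20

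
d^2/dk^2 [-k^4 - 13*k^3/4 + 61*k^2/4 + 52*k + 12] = -12*k^2 - 39*k/2 + 61/2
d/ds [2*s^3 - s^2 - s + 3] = 6*s^2 - 2*s - 1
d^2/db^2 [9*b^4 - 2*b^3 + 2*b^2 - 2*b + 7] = 108*b^2 - 12*b + 4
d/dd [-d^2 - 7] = -2*d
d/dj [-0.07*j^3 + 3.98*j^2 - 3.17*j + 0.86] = -0.21*j^2 + 7.96*j - 3.17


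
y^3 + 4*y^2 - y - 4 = (y - 1)*(y + 1)*(y + 4)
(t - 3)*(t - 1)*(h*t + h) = h*t^3 - 3*h*t^2 - h*t + 3*h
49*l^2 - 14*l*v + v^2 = (-7*l + v)^2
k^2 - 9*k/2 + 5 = (k - 5/2)*(k - 2)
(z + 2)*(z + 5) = z^2 + 7*z + 10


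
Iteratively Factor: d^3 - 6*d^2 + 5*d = (d - 5)*(d^2 - d) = d*(d - 5)*(d - 1)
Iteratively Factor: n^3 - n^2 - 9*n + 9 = (n - 1)*(n^2 - 9) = (n - 3)*(n - 1)*(n + 3)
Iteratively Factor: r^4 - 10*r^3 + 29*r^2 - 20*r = (r - 4)*(r^3 - 6*r^2 + 5*r) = (r - 4)*(r - 1)*(r^2 - 5*r) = (r - 5)*(r - 4)*(r - 1)*(r)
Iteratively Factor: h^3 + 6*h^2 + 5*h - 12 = (h + 3)*(h^2 + 3*h - 4) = (h + 3)*(h + 4)*(h - 1)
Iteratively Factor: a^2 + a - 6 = (a - 2)*(a + 3)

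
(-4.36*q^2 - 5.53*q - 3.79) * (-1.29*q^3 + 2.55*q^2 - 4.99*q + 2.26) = 5.6244*q^5 - 3.9843*q^4 + 12.544*q^3 + 8.07660000000001*q^2 + 6.4143*q - 8.5654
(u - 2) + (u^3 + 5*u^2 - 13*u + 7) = u^3 + 5*u^2 - 12*u + 5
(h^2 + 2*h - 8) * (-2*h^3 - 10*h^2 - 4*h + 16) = -2*h^5 - 14*h^4 - 8*h^3 + 88*h^2 + 64*h - 128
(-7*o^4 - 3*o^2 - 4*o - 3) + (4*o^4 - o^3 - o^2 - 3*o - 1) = -3*o^4 - o^3 - 4*o^2 - 7*o - 4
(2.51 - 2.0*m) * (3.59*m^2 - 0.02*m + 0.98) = -7.18*m^3 + 9.0509*m^2 - 2.0102*m + 2.4598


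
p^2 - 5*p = p*(p - 5)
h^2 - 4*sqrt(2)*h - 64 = (h - 8*sqrt(2))*(h + 4*sqrt(2))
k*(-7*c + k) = -7*c*k + k^2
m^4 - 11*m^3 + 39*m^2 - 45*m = m*(m - 5)*(m - 3)^2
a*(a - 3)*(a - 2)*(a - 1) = a^4 - 6*a^3 + 11*a^2 - 6*a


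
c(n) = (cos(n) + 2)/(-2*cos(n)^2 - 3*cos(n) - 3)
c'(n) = (-4*sin(n)*cos(n) - 3*sin(n))*(cos(n) + 2)/(-2*cos(n)^2 - 3*cos(n) - 3)^2 - sin(n)/(-2*cos(n)^2 - 3*cos(n) - 3)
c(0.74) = -0.43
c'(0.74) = -0.17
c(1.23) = -0.55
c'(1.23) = -0.31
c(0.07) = -0.38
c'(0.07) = -0.01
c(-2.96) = -0.51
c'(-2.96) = -0.13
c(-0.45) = -0.40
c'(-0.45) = 0.10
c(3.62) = -0.58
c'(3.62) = -0.32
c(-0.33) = -0.39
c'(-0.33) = 0.07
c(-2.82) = -0.54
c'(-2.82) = -0.23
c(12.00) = -0.41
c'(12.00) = 0.12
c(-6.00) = -0.38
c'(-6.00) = -0.06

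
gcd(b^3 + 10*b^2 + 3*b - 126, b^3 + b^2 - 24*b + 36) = b^2 + 3*b - 18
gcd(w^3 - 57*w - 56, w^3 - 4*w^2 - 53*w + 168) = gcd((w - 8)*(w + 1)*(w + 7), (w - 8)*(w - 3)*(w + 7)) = w^2 - w - 56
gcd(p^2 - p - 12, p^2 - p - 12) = p^2 - p - 12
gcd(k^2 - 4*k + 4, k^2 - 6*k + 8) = k - 2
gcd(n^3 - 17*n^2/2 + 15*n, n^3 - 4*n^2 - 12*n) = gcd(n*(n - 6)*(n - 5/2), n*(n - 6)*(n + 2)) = n^2 - 6*n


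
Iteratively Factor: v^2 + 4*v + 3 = (v + 1)*(v + 3)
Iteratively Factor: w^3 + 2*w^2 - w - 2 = (w - 1)*(w^2 + 3*w + 2) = (w - 1)*(w + 2)*(w + 1)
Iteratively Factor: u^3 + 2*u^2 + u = (u + 1)*(u^2 + u) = (u + 1)^2*(u)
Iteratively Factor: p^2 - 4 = (p - 2)*(p + 2)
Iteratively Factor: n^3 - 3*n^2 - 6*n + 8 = (n + 2)*(n^2 - 5*n + 4) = (n - 1)*(n + 2)*(n - 4)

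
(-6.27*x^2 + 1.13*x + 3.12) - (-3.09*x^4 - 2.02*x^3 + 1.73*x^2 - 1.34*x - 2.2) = 3.09*x^4 + 2.02*x^3 - 8.0*x^2 + 2.47*x + 5.32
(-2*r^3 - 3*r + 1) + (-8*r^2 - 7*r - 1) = -2*r^3 - 8*r^2 - 10*r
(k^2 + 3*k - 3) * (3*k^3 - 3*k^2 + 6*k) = 3*k^5 + 6*k^4 - 12*k^3 + 27*k^2 - 18*k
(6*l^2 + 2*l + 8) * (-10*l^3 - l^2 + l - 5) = -60*l^5 - 26*l^4 - 76*l^3 - 36*l^2 - 2*l - 40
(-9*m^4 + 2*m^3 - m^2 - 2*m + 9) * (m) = -9*m^5 + 2*m^4 - m^3 - 2*m^2 + 9*m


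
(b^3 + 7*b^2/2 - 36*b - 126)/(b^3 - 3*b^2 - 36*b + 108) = (b + 7/2)/(b - 3)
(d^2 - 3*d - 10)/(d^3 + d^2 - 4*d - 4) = (d - 5)/(d^2 - d - 2)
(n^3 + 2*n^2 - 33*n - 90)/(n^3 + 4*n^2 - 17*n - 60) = (n - 6)/(n - 4)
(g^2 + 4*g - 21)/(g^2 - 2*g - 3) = (g + 7)/(g + 1)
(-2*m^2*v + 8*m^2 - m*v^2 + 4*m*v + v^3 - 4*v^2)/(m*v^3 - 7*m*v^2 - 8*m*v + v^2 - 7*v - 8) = (2*m^2*v - 8*m^2 + m*v^2 - 4*m*v - v^3 + 4*v^2)/(-m*v^3 + 7*m*v^2 + 8*m*v - v^2 + 7*v + 8)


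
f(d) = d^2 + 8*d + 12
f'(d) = 2*d + 8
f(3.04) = 45.56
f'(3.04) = 14.08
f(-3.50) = -3.75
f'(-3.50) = 1.00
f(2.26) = 35.19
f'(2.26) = 12.52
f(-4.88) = -3.23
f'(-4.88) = -1.76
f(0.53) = 16.52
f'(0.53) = 9.06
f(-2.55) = -1.90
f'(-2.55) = 2.90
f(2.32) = 35.94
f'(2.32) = 12.64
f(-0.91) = 5.55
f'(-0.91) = 6.18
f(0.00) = 12.00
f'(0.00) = 8.00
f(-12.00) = 60.00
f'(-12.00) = -16.00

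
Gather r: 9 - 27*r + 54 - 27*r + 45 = 108 - 54*r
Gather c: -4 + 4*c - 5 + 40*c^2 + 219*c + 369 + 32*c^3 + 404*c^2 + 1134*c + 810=32*c^3 + 444*c^2 + 1357*c + 1170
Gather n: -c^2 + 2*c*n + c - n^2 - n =-c^2 + c - n^2 + n*(2*c - 1)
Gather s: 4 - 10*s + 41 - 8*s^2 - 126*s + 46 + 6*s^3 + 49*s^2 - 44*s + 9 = 6*s^3 + 41*s^2 - 180*s + 100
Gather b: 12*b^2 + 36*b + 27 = 12*b^2 + 36*b + 27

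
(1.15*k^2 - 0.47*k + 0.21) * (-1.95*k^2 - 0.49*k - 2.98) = -2.2425*k^4 + 0.353*k^3 - 3.6062*k^2 + 1.2977*k - 0.6258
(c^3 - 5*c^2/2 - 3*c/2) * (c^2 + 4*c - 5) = c^5 + 3*c^4/2 - 33*c^3/2 + 13*c^2/2 + 15*c/2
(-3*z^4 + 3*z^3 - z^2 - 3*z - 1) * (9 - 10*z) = 30*z^5 - 57*z^4 + 37*z^3 + 21*z^2 - 17*z - 9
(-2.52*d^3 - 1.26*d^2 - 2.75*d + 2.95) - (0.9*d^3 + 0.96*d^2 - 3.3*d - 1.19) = -3.42*d^3 - 2.22*d^2 + 0.55*d + 4.14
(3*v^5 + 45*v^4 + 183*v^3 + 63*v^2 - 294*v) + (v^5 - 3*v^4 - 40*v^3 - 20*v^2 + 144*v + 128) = 4*v^5 + 42*v^4 + 143*v^3 + 43*v^2 - 150*v + 128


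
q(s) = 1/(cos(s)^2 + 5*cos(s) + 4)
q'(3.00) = 469.69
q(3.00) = 33.20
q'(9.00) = 17.38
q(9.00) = 3.64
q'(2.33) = 2.47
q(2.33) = 0.97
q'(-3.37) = 111.88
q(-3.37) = 12.72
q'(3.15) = -2243685.13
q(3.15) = 9431.66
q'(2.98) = 315.98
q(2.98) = 25.48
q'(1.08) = 0.12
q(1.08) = 0.15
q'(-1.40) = -0.22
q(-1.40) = 0.20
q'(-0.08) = -0.01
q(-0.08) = 0.10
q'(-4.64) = 0.36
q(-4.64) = 0.27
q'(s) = (2*sin(s)*cos(s) + 5*sin(s))/(cos(s)^2 + 5*cos(s) + 4)^2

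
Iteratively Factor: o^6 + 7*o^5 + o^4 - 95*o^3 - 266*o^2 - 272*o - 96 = (o + 1)*(o^5 + 6*o^4 - 5*o^3 - 90*o^2 - 176*o - 96) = (o + 1)*(o + 4)*(o^4 + 2*o^3 - 13*o^2 - 38*o - 24) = (o - 4)*(o + 1)*(o + 4)*(o^3 + 6*o^2 + 11*o + 6) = (o - 4)*(o + 1)*(o + 3)*(o + 4)*(o^2 + 3*o + 2) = (o - 4)*(o + 1)*(o + 2)*(o + 3)*(o + 4)*(o + 1)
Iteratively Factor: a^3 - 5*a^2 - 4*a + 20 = (a + 2)*(a^2 - 7*a + 10) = (a - 5)*(a + 2)*(a - 2)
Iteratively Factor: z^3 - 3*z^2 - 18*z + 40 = (z - 2)*(z^2 - z - 20) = (z - 2)*(z + 4)*(z - 5)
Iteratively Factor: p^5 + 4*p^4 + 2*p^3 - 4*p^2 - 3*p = (p + 1)*(p^4 + 3*p^3 - p^2 - 3*p) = (p + 1)*(p + 3)*(p^3 - p) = p*(p + 1)*(p + 3)*(p^2 - 1) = p*(p + 1)^2*(p + 3)*(p - 1)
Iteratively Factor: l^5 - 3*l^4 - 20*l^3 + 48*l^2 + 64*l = (l)*(l^4 - 3*l^3 - 20*l^2 + 48*l + 64) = l*(l + 1)*(l^3 - 4*l^2 - 16*l + 64) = l*(l - 4)*(l + 1)*(l^2 - 16) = l*(l - 4)^2*(l + 1)*(l + 4)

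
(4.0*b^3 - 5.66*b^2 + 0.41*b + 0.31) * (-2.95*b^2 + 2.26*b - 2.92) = -11.8*b^5 + 25.737*b^4 - 25.6811*b^3 + 16.5393*b^2 - 0.4966*b - 0.9052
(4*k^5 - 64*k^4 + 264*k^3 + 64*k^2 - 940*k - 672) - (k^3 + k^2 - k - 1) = 4*k^5 - 64*k^4 + 263*k^3 + 63*k^2 - 939*k - 671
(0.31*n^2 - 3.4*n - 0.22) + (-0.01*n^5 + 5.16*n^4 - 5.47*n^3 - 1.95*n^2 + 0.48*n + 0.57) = -0.01*n^5 + 5.16*n^4 - 5.47*n^3 - 1.64*n^2 - 2.92*n + 0.35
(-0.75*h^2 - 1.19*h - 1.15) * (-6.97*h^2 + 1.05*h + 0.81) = 5.2275*h^4 + 7.5068*h^3 + 6.1585*h^2 - 2.1714*h - 0.9315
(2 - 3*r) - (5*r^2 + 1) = -5*r^2 - 3*r + 1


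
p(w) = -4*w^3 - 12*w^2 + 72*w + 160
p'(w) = -12*w^2 - 24*w + 72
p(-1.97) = 2.17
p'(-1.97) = 72.71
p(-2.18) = -12.55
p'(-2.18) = 67.29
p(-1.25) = 59.06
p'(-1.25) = 83.25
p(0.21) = 174.55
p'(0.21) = 66.43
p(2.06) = 222.43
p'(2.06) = -28.36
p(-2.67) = -41.65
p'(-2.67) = 50.53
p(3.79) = 42.75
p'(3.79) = -191.33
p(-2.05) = -3.57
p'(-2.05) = 70.77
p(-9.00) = 1456.00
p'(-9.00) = -684.00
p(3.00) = 160.00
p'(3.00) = -108.00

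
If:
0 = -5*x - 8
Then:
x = -8/5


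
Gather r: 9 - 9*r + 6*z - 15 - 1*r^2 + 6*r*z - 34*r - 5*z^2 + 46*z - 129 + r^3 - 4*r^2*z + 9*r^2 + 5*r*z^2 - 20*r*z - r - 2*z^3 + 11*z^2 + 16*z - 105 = r^3 + r^2*(8 - 4*z) + r*(5*z^2 - 14*z - 44) - 2*z^3 + 6*z^2 + 68*z - 240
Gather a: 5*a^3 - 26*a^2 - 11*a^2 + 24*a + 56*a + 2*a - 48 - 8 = 5*a^3 - 37*a^2 + 82*a - 56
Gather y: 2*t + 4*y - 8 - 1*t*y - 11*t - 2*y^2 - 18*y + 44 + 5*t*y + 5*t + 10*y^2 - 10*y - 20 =-4*t + 8*y^2 + y*(4*t - 24) + 16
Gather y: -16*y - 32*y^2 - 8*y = -32*y^2 - 24*y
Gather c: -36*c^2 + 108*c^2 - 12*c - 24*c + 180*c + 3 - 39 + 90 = 72*c^2 + 144*c + 54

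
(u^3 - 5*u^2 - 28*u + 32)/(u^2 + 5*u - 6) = (u^2 - 4*u - 32)/(u + 6)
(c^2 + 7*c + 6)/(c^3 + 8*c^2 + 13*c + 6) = 1/(c + 1)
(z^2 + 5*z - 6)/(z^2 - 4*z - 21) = (-z^2 - 5*z + 6)/(-z^2 + 4*z + 21)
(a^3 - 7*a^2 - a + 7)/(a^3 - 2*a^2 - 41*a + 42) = (a + 1)/(a + 6)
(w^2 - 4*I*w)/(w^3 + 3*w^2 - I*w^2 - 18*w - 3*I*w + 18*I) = w*(w - 4*I)/(w^3 + w^2*(3 - I) - 3*w*(6 + I) + 18*I)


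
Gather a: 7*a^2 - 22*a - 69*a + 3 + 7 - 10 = 7*a^2 - 91*a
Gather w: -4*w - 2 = -4*w - 2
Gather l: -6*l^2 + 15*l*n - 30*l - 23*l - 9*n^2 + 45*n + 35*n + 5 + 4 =-6*l^2 + l*(15*n - 53) - 9*n^2 + 80*n + 9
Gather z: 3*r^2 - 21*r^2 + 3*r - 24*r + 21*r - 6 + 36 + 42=72 - 18*r^2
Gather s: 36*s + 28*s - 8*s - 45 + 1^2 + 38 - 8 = 56*s - 14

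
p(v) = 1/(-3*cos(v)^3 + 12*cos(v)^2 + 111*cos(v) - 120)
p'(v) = (-9*sin(v)*cos(v)^2 + 24*sin(v)*cos(v) + 111*sin(v))/(-3*cos(v)^3 + 12*cos(v)^2 + 111*cos(v) - 120)^2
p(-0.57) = -0.05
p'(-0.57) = -0.17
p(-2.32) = -0.01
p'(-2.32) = -0.00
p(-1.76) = -0.01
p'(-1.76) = -0.01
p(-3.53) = -0.00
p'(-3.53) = 0.00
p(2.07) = -0.01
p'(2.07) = 0.00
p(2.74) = -0.00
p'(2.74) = 0.00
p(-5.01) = -0.01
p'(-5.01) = 0.01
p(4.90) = -0.01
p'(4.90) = -0.01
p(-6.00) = -0.20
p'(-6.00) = 1.40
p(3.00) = 0.00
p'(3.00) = 0.00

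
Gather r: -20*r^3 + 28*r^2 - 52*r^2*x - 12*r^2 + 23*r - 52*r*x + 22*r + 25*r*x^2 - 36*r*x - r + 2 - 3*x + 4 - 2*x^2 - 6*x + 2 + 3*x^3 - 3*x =-20*r^3 + r^2*(16 - 52*x) + r*(25*x^2 - 88*x + 44) + 3*x^3 - 2*x^2 - 12*x + 8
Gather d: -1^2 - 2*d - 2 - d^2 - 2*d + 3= -d^2 - 4*d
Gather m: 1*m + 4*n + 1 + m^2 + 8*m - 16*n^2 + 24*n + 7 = m^2 + 9*m - 16*n^2 + 28*n + 8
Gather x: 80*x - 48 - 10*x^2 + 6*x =-10*x^2 + 86*x - 48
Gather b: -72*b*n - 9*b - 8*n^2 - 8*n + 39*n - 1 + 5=b*(-72*n - 9) - 8*n^2 + 31*n + 4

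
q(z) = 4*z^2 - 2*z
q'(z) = 8*z - 2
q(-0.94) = 5.41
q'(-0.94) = -9.52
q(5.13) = 95.01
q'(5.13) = 39.04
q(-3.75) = 63.75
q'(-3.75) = -32.00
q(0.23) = -0.25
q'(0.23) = -0.16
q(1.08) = 2.51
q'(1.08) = 6.64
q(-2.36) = 27.00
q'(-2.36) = -20.88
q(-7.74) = 255.11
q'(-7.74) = -63.92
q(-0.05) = 0.11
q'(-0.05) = -2.40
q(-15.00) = 930.00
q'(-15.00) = -122.00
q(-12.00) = 600.00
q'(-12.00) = -98.00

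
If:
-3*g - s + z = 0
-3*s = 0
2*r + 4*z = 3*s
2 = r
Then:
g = -1/3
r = 2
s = 0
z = -1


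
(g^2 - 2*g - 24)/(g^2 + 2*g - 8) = (g - 6)/(g - 2)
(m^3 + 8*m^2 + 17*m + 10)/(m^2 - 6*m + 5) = (m^3 + 8*m^2 + 17*m + 10)/(m^2 - 6*m + 5)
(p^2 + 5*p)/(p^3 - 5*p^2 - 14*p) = (p + 5)/(p^2 - 5*p - 14)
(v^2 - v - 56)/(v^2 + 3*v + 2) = (v^2 - v - 56)/(v^2 + 3*v + 2)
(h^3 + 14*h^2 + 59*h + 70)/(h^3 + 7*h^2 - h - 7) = (h^2 + 7*h + 10)/(h^2 - 1)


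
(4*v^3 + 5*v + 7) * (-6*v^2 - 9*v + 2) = -24*v^5 - 36*v^4 - 22*v^3 - 87*v^2 - 53*v + 14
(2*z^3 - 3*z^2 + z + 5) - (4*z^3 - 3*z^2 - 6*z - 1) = -2*z^3 + 7*z + 6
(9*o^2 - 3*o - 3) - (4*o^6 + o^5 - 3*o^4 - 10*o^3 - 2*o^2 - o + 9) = -4*o^6 - o^5 + 3*o^4 + 10*o^3 + 11*o^2 - 2*o - 12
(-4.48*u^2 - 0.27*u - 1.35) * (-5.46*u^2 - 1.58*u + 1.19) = 24.4608*u^4 + 8.5526*u^3 + 2.4664*u^2 + 1.8117*u - 1.6065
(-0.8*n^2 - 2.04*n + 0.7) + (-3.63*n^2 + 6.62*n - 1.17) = -4.43*n^2 + 4.58*n - 0.47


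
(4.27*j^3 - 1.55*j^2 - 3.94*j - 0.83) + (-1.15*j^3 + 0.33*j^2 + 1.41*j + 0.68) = 3.12*j^3 - 1.22*j^2 - 2.53*j - 0.15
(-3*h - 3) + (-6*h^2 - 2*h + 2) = -6*h^2 - 5*h - 1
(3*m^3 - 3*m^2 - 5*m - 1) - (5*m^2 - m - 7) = 3*m^3 - 8*m^2 - 4*m + 6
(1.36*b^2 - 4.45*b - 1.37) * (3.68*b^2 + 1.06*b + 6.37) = 5.0048*b^4 - 14.9344*b^3 - 1.0954*b^2 - 29.7987*b - 8.7269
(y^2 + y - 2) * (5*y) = 5*y^3 + 5*y^2 - 10*y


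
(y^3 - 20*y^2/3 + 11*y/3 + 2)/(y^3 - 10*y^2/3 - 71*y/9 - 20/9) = 3*(y^2 - 7*y + 6)/(3*y^2 - 11*y - 20)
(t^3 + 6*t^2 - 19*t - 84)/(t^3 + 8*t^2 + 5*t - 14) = (t^2 - t - 12)/(t^2 + t - 2)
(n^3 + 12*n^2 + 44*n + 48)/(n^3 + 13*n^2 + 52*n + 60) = (n + 4)/(n + 5)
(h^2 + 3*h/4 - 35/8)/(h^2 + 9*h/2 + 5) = (h - 7/4)/(h + 2)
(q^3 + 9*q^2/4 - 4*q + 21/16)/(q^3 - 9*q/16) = (4*q^2 + 12*q - 7)/(q*(4*q + 3))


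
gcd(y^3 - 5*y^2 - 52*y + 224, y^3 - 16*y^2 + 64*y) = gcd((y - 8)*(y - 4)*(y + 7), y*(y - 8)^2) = y - 8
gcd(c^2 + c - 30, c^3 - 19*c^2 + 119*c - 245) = c - 5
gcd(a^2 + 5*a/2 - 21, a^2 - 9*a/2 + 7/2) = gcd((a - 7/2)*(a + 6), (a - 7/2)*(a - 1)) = a - 7/2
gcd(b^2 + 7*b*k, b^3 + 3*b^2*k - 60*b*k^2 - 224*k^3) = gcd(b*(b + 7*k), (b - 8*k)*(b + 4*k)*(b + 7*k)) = b + 7*k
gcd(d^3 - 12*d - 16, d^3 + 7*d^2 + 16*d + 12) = d^2 + 4*d + 4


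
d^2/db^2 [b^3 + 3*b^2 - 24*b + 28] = 6*b + 6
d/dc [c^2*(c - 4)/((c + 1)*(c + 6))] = c*(c^3 + 14*c^2 - 10*c - 48)/(c^4 + 14*c^3 + 61*c^2 + 84*c + 36)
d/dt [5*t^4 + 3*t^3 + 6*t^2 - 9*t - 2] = 20*t^3 + 9*t^2 + 12*t - 9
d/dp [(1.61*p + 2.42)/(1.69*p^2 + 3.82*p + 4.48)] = (2.7209*p^2 + 6.1502*p - (1.61*p + 2.42)*(3.38*p + 3.82) + 7.2128)/(1.69*p^2 + 3.82*p + 4.48)^2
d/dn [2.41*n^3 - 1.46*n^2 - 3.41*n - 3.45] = 7.23*n^2 - 2.92*n - 3.41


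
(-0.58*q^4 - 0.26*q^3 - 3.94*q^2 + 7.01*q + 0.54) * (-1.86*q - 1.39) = 1.0788*q^5 + 1.2898*q^4 + 7.6898*q^3 - 7.562*q^2 - 10.7483*q - 0.7506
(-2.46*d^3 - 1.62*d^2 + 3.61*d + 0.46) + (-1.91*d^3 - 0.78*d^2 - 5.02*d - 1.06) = -4.37*d^3 - 2.4*d^2 - 1.41*d - 0.6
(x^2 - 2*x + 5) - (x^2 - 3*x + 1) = x + 4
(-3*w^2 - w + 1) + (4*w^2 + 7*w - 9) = w^2 + 6*w - 8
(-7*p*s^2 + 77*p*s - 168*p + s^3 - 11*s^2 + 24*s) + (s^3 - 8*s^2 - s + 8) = -7*p*s^2 + 77*p*s - 168*p + 2*s^3 - 19*s^2 + 23*s + 8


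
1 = 1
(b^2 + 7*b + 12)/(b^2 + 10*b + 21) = (b + 4)/(b + 7)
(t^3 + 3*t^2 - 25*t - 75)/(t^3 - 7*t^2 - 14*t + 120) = (t^2 + 8*t + 15)/(t^2 - 2*t - 24)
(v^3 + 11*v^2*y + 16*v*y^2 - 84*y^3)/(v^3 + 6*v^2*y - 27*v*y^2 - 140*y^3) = (-v^2 - 4*v*y + 12*y^2)/(-v^2 + v*y + 20*y^2)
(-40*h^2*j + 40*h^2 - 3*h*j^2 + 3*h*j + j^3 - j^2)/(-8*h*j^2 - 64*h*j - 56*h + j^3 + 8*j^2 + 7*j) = (5*h*j - 5*h + j^2 - j)/(j^2 + 8*j + 7)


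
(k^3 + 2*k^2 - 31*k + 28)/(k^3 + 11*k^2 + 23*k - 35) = (k - 4)/(k + 5)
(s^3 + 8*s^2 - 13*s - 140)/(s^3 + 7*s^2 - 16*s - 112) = (s + 5)/(s + 4)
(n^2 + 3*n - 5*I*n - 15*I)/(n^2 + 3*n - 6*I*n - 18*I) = (n - 5*I)/(n - 6*I)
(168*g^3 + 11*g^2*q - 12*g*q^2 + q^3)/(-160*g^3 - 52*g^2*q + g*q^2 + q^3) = (-21*g^2 - 4*g*q + q^2)/(20*g^2 + 9*g*q + q^2)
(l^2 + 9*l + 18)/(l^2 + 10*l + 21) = (l + 6)/(l + 7)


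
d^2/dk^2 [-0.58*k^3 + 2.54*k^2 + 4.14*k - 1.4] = 5.08 - 3.48*k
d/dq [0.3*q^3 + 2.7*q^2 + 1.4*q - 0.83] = 0.9*q^2 + 5.4*q + 1.4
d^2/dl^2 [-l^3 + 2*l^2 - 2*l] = 4 - 6*l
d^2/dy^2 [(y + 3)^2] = 2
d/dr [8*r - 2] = 8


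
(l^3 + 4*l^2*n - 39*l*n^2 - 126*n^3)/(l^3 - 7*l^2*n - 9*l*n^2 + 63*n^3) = (l^2 + l*n - 42*n^2)/(l^2 - 10*l*n + 21*n^2)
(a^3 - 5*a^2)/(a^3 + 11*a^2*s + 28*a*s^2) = a*(a - 5)/(a^2 + 11*a*s + 28*s^2)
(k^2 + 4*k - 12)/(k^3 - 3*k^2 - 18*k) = (-k^2 - 4*k + 12)/(k*(-k^2 + 3*k + 18))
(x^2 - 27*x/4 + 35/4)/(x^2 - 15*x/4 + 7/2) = (x - 5)/(x - 2)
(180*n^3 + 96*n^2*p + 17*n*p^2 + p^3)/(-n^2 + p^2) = (180*n^3 + 96*n^2*p + 17*n*p^2 + p^3)/(-n^2 + p^2)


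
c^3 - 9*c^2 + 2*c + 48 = (c - 8)*(c - 3)*(c + 2)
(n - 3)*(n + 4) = n^2 + n - 12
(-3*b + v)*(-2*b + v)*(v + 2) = 6*b^2*v + 12*b^2 - 5*b*v^2 - 10*b*v + v^3 + 2*v^2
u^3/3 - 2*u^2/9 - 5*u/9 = u*(u/3 + 1/3)*(u - 5/3)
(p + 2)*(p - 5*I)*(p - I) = p^3 + 2*p^2 - 6*I*p^2 - 5*p - 12*I*p - 10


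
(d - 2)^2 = d^2 - 4*d + 4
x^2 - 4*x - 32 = (x - 8)*(x + 4)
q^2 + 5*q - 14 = (q - 2)*(q + 7)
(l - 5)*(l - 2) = l^2 - 7*l + 10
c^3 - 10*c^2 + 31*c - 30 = (c - 5)*(c - 3)*(c - 2)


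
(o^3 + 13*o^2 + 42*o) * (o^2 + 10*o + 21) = o^5 + 23*o^4 + 193*o^3 + 693*o^2 + 882*o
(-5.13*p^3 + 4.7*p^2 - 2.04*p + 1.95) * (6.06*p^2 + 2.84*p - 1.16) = -31.0878*p^5 + 13.9128*p^4 + 6.9364*p^3 + 0.571399999999999*p^2 + 7.9044*p - 2.262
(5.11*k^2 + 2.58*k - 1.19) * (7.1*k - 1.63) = 36.281*k^3 + 9.9887*k^2 - 12.6544*k + 1.9397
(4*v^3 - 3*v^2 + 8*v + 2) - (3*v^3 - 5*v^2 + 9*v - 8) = v^3 + 2*v^2 - v + 10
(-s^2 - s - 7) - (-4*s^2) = 3*s^2 - s - 7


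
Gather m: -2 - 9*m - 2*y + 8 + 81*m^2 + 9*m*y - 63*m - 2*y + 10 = 81*m^2 + m*(9*y - 72) - 4*y + 16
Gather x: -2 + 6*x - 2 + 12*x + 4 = 18*x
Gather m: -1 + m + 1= m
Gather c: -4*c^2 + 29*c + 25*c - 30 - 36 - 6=-4*c^2 + 54*c - 72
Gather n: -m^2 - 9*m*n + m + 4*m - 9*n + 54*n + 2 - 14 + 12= -m^2 + 5*m + n*(45 - 9*m)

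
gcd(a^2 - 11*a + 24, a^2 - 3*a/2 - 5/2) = 1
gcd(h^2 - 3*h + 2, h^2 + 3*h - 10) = h - 2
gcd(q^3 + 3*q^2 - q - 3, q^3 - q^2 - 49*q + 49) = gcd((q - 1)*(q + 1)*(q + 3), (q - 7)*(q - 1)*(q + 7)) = q - 1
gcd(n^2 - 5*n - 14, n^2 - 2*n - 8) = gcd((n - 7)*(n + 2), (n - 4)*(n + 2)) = n + 2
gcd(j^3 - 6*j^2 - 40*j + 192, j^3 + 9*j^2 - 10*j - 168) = j^2 + 2*j - 24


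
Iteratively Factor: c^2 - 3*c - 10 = (c + 2)*(c - 5)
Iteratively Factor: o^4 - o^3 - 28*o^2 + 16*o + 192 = (o + 3)*(o^3 - 4*o^2 - 16*o + 64) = (o + 3)*(o + 4)*(o^2 - 8*o + 16) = (o - 4)*(o + 3)*(o + 4)*(o - 4)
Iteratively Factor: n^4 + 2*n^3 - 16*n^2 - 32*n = (n - 4)*(n^3 + 6*n^2 + 8*n) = (n - 4)*(n + 2)*(n^2 + 4*n) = (n - 4)*(n + 2)*(n + 4)*(n)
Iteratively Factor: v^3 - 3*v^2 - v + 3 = (v + 1)*(v^2 - 4*v + 3) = (v - 3)*(v + 1)*(v - 1)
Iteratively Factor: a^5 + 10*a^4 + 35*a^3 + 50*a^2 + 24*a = (a + 1)*(a^4 + 9*a^3 + 26*a^2 + 24*a) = (a + 1)*(a + 3)*(a^3 + 6*a^2 + 8*a) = (a + 1)*(a + 3)*(a + 4)*(a^2 + 2*a) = (a + 1)*(a + 2)*(a + 3)*(a + 4)*(a)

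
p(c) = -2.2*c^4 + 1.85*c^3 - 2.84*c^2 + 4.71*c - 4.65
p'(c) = -8.8*c^3 + 5.55*c^2 - 5.68*c + 4.71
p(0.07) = -4.33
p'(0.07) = 4.34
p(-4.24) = -927.72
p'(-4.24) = 799.35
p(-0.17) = -5.54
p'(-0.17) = 5.88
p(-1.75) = -52.14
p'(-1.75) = 78.81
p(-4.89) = -1569.85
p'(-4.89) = 1194.18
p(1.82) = -18.47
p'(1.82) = -40.30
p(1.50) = -8.87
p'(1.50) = -21.02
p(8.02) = -8296.87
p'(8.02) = -4223.34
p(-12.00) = -49286.13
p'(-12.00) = 16078.47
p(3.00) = -144.33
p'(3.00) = -199.98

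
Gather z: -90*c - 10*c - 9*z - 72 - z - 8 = -100*c - 10*z - 80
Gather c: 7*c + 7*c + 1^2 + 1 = 14*c + 2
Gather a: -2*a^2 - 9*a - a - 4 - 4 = -2*a^2 - 10*a - 8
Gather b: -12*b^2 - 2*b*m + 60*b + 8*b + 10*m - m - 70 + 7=-12*b^2 + b*(68 - 2*m) + 9*m - 63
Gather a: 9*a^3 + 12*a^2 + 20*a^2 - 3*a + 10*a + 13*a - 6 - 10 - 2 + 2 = 9*a^3 + 32*a^2 + 20*a - 16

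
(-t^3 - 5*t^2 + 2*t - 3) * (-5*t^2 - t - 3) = 5*t^5 + 26*t^4 - 2*t^3 + 28*t^2 - 3*t + 9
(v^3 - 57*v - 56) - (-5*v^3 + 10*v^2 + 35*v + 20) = 6*v^3 - 10*v^2 - 92*v - 76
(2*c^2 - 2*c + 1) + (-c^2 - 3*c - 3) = c^2 - 5*c - 2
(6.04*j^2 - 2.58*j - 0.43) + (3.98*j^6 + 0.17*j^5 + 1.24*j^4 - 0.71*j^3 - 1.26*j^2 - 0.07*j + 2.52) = 3.98*j^6 + 0.17*j^5 + 1.24*j^4 - 0.71*j^3 + 4.78*j^2 - 2.65*j + 2.09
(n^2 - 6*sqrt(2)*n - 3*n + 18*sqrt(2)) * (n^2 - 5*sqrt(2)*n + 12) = n^4 - 11*sqrt(2)*n^3 - 3*n^3 + 33*sqrt(2)*n^2 + 72*n^2 - 216*n - 72*sqrt(2)*n + 216*sqrt(2)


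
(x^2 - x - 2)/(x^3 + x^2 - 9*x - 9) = (x - 2)/(x^2 - 9)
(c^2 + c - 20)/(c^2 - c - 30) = (c - 4)/(c - 6)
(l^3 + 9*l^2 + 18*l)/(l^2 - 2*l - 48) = l*(l + 3)/(l - 8)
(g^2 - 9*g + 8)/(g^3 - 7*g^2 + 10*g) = (g^2 - 9*g + 8)/(g*(g^2 - 7*g + 10))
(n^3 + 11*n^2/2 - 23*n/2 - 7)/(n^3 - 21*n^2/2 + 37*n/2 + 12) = (n^2 + 5*n - 14)/(n^2 - 11*n + 24)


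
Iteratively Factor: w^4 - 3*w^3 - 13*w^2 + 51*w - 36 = (w - 3)*(w^3 - 13*w + 12) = (w - 3)*(w - 1)*(w^2 + w - 12) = (w - 3)*(w - 1)*(w + 4)*(w - 3)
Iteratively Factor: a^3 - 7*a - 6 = (a + 2)*(a^2 - 2*a - 3) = (a - 3)*(a + 2)*(a + 1)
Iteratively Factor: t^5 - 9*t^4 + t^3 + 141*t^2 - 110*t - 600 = (t - 4)*(t^4 - 5*t^3 - 19*t^2 + 65*t + 150) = (t - 5)*(t - 4)*(t^3 - 19*t - 30) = (t - 5)*(t - 4)*(t + 3)*(t^2 - 3*t - 10) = (t - 5)*(t - 4)*(t + 2)*(t + 3)*(t - 5)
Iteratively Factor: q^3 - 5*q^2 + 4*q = (q - 1)*(q^2 - 4*q) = (q - 4)*(q - 1)*(q)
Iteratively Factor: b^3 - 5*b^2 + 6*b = (b)*(b^2 - 5*b + 6) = b*(b - 2)*(b - 3)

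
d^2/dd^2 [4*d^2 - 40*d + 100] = 8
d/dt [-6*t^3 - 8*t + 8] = -18*t^2 - 8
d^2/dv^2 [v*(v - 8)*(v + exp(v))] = v^2*exp(v) - 4*v*exp(v) + 6*v - 14*exp(v) - 16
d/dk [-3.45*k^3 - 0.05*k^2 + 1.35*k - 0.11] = -10.35*k^2 - 0.1*k + 1.35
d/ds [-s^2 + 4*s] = 4 - 2*s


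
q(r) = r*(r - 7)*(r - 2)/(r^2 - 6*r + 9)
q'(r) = r*(6 - 2*r)*(r - 7)*(r - 2)/(r^2 - 6*r + 9)^2 + r*(r - 7)/(r^2 - 6*r + 9) + r*(r - 2)/(r^2 - 6*r + 9) + (r - 7)*(r - 2)/(r^2 - 6*r + 9)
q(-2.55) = -3.60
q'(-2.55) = 1.28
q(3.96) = -25.60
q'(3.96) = 42.23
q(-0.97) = -1.46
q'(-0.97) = 1.44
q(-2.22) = -3.17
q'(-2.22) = 1.31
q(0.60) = 0.93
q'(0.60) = 1.52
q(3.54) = -64.69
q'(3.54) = 198.00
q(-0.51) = -0.78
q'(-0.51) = 1.50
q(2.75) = -140.25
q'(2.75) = -1327.00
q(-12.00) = -14.19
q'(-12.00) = 1.05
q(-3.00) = -4.17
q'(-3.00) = 1.25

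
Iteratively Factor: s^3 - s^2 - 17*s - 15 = (s - 5)*(s^2 + 4*s + 3) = (s - 5)*(s + 1)*(s + 3)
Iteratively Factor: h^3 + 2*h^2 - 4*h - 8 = (h + 2)*(h^2 - 4) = (h - 2)*(h + 2)*(h + 2)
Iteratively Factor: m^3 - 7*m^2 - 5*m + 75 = (m - 5)*(m^2 - 2*m - 15) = (m - 5)^2*(m + 3)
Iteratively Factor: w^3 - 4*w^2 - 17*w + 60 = (w - 5)*(w^2 + w - 12) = (w - 5)*(w + 4)*(w - 3)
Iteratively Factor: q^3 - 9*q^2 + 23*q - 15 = (q - 1)*(q^2 - 8*q + 15) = (q - 3)*(q - 1)*(q - 5)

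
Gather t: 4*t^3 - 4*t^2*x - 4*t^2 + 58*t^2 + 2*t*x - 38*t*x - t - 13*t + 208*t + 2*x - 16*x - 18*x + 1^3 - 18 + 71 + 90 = 4*t^3 + t^2*(54 - 4*x) + t*(194 - 36*x) - 32*x + 144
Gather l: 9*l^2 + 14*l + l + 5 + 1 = 9*l^2 + 15*l + 6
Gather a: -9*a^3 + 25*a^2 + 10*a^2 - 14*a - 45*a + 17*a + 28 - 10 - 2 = -9*a^3 + 35*a^2 - 42*a + 16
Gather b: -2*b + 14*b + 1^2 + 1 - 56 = 12*b - 54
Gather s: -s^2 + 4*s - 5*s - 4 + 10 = -s^2 - s + 6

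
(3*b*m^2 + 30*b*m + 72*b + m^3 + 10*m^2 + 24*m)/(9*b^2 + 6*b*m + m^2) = (m^2 + 10*m + 24)/(3*b + m)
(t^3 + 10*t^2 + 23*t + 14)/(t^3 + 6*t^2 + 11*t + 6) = (t + 7)/(t + 3)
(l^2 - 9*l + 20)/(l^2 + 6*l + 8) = (l^2 - 9*l + 20)/(l^2 + 6*l + 8)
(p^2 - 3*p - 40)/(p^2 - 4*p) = (p^2 - 3*p - 40)/(p*(p - 4))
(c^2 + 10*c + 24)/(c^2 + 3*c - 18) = (c + 4)/(c - 3)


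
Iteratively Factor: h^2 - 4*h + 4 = (h - 2)*(h - 2)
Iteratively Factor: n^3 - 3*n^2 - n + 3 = (n - 3)*(n^2 - 1) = (n - 3)*(n - 1)*(n + 1)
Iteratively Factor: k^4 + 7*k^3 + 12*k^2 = (k)*(k^3 + 7*k^2 + 12*k) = k*(k + 3)*(k^2 + 4*k) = k*(k + 3)*(k + 4)*(k)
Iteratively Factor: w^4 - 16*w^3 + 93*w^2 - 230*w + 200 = (w - 4)*(w^3 - 12*w^2 + 45*w - 50) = (w - 5)*(w - 4)*(w^2 - 7*w + 10) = (w - 5)*(w - 4)*(w - 2)*(w - 5)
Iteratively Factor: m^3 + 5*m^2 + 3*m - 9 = (m + 3)*(m^2 + 2*m - 3) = (m + 3)^2*(m - 1)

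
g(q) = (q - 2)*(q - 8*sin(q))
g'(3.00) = 10.79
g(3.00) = 1.87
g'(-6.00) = 45.22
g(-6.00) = 65.88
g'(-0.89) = 16.99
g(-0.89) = -15.39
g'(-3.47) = -52.94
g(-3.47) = 33.10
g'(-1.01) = 15.56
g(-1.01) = -17.35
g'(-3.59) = -52.95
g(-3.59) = 39.46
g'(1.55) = -6.82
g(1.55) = 2.90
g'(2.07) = -4.62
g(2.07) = -0.35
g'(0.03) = 13.57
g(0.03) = 0.41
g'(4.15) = 22.24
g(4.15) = 23.47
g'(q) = q + (1 - 8*cos(q))*(q - 2) - 8*sin(q) = q + (2 - q)*(8*cos(q) - 1) - 8*sin(q)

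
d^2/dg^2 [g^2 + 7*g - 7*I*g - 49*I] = 2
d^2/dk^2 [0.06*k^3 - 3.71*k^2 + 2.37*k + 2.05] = 0.36*k - 7.42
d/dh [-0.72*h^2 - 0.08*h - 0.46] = -1.44*h - 0.08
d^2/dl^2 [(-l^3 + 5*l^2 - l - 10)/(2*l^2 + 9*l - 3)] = 2*(-181*l^3 + 51*l^2 - 585*l - 852)/(8*l^6 + 108*l^5 + 450*l^4 + 405*l^3 - 675*l^2 + 243*l - 27)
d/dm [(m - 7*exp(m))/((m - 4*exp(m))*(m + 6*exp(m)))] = ((1 - 7*exp(m))*(m - 4*exp(m))*(m + 6*exp(m)) - (m - 7*exp(m))*(m - 4*exp(m))*(6*exp(m) + 1) + (m - 7*exp(m))*(m + 6*exp(m))*(4*exp(m) - 1))/((m - 4*exp(m))^2*(m + 6*exp(m))^2)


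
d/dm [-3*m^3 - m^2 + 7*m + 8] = -9*m^2 - 2*m + 7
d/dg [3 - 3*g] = -3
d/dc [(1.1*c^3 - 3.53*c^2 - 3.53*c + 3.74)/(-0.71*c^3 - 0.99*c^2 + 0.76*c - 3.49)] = (-3.5953*c^4 - 3.3406*c^3 - 9.7283*c^2 + 32.0446*c + 9.4773)/(0.5041*c^6 + 1.4058*c^5 - 0.0991*c^4 + 3.451*c^3 + 7.4878*c^2 - 5.3048*c + 12.1801)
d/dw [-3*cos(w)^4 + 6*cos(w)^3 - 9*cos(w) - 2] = 3*(4*cos(w)^3 - 6*cos(w)^2 + 3)*sin(w)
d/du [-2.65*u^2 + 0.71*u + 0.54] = 0.71 - 5.3*u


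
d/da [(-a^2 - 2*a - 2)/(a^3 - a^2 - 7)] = (a*(3*a - 2)*(a^2 + 2*a + 2) + 2*(a + 1)*(-a^3 + a^2 + 7))/(-a^3 + a^2 + 7)^2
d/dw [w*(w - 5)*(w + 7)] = 3*w^2 + 4*w - 35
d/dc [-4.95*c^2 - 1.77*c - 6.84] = -9.9*c - 1.77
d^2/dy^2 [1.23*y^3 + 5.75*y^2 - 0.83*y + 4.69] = 7.38*y + 11.5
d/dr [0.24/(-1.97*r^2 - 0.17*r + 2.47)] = (0.9456*r + 0.0408)/(1.97*r^2 + 0.17*r - 2.47)^2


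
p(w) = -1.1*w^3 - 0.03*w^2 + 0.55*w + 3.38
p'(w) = -3.3*w^2 - 0.06*w + 0.55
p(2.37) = -10.13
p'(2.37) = -18.13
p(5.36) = -163.92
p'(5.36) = -94.58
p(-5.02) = 139.02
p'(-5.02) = -82.31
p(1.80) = -2.14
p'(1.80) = -10.25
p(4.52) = -96.33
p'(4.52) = -67.14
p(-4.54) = 103.20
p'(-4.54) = -67.20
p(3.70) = -50.71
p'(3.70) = -44.85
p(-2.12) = 12.56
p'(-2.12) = -14.15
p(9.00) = -796.00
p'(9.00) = -267.29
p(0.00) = 3.38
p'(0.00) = 0.55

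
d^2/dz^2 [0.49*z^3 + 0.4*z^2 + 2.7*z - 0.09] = 2.94*z + 0.8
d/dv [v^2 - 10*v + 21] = 2*v - 10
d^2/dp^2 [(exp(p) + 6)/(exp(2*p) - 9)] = (exp(4*p) + 24*exp(3*p) + 54*exp(2*p) + 216*exp(p) + 81)*exp(p)/(exp(6*p) - 27*exp(4*p) + 243*exp(2*p) - 729)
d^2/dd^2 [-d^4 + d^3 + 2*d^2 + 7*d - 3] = -12*d^2 + 6*d + 4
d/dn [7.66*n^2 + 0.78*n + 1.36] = 15.32*n + 0.78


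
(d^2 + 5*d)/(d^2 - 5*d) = (d + 5)/(d - 5)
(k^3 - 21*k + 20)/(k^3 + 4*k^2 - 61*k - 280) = (k^2 - 5*k + 4)/(k^2 - k - 56)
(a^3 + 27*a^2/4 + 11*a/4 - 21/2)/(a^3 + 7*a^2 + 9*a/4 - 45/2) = (4*a^2 + 3*a - 7)/(4*a^2 + 4*a - 15)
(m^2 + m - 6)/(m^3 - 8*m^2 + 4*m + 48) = (m^2 + m - 6)/(m^3 - 8*m^2 + 4*m + 48)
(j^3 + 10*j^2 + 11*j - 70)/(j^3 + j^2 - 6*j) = (j^2 + 12*j + 35)/(j*(j + 3))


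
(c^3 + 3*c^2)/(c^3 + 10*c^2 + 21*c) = c/(c + 7)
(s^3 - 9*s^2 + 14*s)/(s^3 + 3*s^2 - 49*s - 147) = s*(s - 2)/(s^2 + 10*s + 21)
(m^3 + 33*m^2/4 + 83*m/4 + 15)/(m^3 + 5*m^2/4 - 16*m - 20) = (m + 3)/(m - 4)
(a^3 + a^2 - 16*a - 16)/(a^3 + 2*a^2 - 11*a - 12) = (a - 4)/(a - 3)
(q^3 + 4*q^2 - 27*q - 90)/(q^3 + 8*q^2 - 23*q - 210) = (q + 3)/(q + 7)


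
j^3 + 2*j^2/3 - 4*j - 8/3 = (j - 2)*(j + 2/3)*(j + 2)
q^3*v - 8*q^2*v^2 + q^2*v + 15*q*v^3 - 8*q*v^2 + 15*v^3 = (q - 5*v)*(q - 3*v)*(q*v + v)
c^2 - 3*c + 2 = (c - 2)*(c - 1)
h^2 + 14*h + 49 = (h + 7)^2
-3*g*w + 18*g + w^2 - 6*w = (-3*g + w)*(w - 6)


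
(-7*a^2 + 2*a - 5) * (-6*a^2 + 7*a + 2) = 42*a^4 - 61*a^3 + 30*a^2 - 31*a - 10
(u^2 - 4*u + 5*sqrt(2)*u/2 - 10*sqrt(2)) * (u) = u^3 - 4*u^2 + 5*sqrt(2)*u^2/2 - 10*sqrt(2)*u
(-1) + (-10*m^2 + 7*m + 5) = -10*m^2 + 7*m + 4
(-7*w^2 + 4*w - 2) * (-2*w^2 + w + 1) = 14*w^4 - 15*w^3 + w^2 + 2*w - 2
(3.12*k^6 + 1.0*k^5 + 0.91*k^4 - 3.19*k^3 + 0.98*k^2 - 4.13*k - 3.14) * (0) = 0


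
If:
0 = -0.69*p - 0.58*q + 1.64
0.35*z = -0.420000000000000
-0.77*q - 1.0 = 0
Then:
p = 3.47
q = -1.30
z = -1.20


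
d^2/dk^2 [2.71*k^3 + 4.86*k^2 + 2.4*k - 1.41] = 16.26*k + 9.72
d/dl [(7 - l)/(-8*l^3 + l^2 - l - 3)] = (8*l^3 - l^2 + l - (l - 7)*(24*l^2 - 2*l + 1) + 3)/(8*l^3 - l^2 + l + 3)^2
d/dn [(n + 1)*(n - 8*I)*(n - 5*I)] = 3*n^2 + n*(2 - 26*I) - 40 - 13*I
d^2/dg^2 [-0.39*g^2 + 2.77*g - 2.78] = -0.780000000000000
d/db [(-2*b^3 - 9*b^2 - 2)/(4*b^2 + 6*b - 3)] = 2*(-4*b^4 - 12*b^3 - 18*b^2 + 35*b + 6)/(16*b^4 + 48*b^3 + 12*b^2 - 36*b + 9)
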